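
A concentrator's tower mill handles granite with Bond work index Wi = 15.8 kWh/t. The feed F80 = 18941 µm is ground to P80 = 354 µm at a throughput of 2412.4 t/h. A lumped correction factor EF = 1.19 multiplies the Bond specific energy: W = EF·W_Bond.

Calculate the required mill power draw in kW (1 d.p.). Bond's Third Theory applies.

P = 20811.7 kW

W = 10 Wi (P80^-0.5 − F80^-0.5)
W = 10·15.8·(1/√354 − 1/√18941) = 10·15.8·(0.045883) = 7.2496 kWh/t
With EF = 1.19: W = 7.2496·1.19 = 8.6270 kWh/t
P_mill = W·ṁ = 8.6270·2412.4 = 20811.7 kW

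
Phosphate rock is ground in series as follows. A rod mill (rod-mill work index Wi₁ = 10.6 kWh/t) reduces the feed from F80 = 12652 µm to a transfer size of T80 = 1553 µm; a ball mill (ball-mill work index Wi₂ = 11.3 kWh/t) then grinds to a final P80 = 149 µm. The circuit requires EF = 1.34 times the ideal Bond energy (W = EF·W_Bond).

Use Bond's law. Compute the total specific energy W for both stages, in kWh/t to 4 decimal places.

W = 10.9040 kWh/t

Bond: W = 10·Wi·(1/√P80 − 1/√F80)
Stage 1 (12652→1553 µm, Wi₁=10.6): W₁ = 10·10.6·(0.025375 − 0.008890) = 1.7474 kWh/t
Stage 2 (1553→149 µm, Wi₂=11.3): W₂ = 10·11.3·(0.081923 − 0.025375) = 6.3899 kWh/t
W = W₁ + W₂ = 1.7474 + 6.3899 = 8.1373 kWh/t
Corrected W = EF·W_Bond = 1.34·8.1373 = 10.9040 kWh/t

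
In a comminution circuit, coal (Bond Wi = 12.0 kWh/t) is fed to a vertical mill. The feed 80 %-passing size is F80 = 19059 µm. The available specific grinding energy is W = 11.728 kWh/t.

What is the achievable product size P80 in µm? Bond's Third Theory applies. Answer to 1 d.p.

Bond: W = 10·Wi·(1/√P80 − 1/√F80)
P80^-0.5 = F80^-0.5 + W/(10 Wi)
  = 11.7280/(10·12.0) + 1/√19059 = 0.097733 + 0.007244 = 0.104977
P80 = (1/0.104977)² = 9.5259² = 90.74 µm

P80 = 90.7 µm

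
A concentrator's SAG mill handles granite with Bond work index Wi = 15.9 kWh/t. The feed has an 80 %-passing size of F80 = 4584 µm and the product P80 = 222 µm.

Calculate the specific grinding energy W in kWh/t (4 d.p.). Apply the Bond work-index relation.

W = 8.3230 kWh/t

Bond:  W = 10 Wi (1/√P − 1/√F)
1/√222 = 0.067116;  1/√4584 = 0.014770
W = 10·15.9·(0.067116 − 0.014770) = 8.3230 kWh/t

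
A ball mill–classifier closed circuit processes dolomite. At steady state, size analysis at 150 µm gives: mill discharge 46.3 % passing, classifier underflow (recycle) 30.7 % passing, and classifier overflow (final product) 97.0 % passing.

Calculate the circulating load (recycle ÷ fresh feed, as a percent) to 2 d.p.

Two-product formula at 150 µm:
d + r·d = r·u + o → r(d−u) = o−d
r = (97.0 − 46.3)/(46.3 − 30.7) = 50.7/15.6 = 3.2500
CL = 100·r = 325.00 %

CL = 325.00 %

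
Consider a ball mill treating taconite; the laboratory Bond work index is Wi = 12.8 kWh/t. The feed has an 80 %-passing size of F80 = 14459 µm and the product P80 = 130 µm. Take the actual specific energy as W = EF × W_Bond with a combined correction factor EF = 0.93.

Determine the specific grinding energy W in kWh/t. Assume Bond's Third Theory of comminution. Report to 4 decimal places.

W = 9.4505 kWh/t

W = 10·Wi·[P80^(−½) − F80^(−½)]
1/√130 = 0.087706;  1/√14459 = 0.008316
W = 10·12.8·(0.087706 − 0.008316) = 10.1619 kWh/t
W_actual = 0.93 × 10.1619 = 9.4505 kWh/t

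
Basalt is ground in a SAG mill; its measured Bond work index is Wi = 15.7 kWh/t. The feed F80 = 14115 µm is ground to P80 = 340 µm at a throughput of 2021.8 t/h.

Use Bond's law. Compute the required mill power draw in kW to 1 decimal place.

P = 14542.9 kW

W = 10 Wi / √P80 − 10 Wi / √F80
W = 10·15.7·(1/√340 − 1/√14115) = 10·15.7·(0.045816) = 7.1930 kWh/t
Power = W × throughput = 7.1930 kWh/t × 2021.8 t/h = 14542.9 kW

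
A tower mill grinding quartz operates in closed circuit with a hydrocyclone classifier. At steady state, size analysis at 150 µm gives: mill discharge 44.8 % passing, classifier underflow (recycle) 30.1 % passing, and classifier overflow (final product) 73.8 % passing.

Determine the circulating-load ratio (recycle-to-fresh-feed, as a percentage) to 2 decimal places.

CL = 197.28 %

Two-product formula at 150 µm:
(1+r)·d = r·u + o ⇒ r = (o−d)/(d−u)
r = (73.8 − 44.8)/(44.8 − 30.1) = 29.0/14.7 = 1.9728
CL = 100·r = 197.28 %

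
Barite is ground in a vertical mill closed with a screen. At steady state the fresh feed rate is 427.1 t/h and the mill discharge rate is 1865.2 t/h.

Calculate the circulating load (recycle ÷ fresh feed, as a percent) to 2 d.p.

Discharge = new feed + return, hence
R = M − F = 1865.2 − 427.1 = 1438.1 t/h
CL = 100·R/F = 100·1438.1/427.1 = 336.71 %

CL = 336.71 %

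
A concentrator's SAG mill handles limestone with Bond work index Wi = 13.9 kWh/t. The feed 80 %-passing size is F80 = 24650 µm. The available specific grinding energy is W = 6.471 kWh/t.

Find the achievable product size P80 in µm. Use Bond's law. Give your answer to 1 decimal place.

P80 = 357.0 µm

W = 10 Wi (1/√P80 − 1/√F80)  [Bond]
P80^-0.5 = F80^-0.5 + W/(10 Wi)
  = 6.4710/(10·13.9) + 1/√24650 = 0.046554 + 0.006369 = 0.052923
P80 = (1/0.052923)² = 18.8953² = 357.03 µm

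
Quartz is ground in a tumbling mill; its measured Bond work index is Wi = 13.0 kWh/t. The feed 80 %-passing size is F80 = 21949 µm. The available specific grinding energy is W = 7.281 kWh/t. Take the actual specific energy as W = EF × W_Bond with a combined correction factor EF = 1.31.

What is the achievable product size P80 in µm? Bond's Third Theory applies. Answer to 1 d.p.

W = 10 Wi (1/√P80 − 1/√F80)  [Bond]
W_Bond = W / EF = 7.281 / 1.31 = 5.5580 kWh/t
⇒ 1/√P80 = W_Bond/(10 Wi) + 1/√F80
  = 5.5580/(10·13.0) + 1/√21949 = 0.042754 + 0.006750 = 0.049504
P80 = (1/0.049504)² = 20.2005² = 408.06 µm

P80 = 408.1 µm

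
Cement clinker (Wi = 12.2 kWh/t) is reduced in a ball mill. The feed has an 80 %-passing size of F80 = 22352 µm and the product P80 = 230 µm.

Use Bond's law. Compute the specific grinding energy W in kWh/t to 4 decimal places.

W = 10·Wi·(P80^(-½) − F80^(-½))
1/√230 = 0.065938;  1/√22352 = 0.006689
W = 10·12.2·(0.065938 − 0.006689) = 7.2284 kWh/t

W = 7.2284 kWh/t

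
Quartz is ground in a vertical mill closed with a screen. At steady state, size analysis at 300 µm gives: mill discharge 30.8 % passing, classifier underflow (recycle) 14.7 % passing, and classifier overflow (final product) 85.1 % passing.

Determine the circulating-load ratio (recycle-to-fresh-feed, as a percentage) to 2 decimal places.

CL = 337.27 %

Balance %-passing 300 µm (r = R/F):
(1+r)·d = r·u + o ⇒ r = (o−d)/(d−u)
r = (85.1 − 30.8)/(30.8 − 14.7) = 54.3/16.1 = 3.3727
CL = 100·r = 337.27 %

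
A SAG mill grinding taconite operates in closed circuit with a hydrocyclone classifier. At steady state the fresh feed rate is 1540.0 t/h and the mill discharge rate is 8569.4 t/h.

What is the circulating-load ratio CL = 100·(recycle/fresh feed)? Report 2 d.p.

CL = 456.45 %

M = F + R at steady state, so:
R = M − F = 8569.4 − 1540.0 = 7029.4 t/h
CL = 100·R/F = 100·7029.4/1540.0 = 456.45 %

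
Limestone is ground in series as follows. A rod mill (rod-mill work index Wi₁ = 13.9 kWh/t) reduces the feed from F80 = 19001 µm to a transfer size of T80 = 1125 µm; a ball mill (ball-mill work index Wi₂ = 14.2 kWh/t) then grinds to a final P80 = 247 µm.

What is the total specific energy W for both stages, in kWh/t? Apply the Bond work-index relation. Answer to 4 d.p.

W = 7.9374 kWh/t

Bond: W = 10·Wi·(1/√P80 − 1/√F80)
Stage 1 (19001→1125 µm, Wi₁=13.9): W₁ = 10·13.9·(0.029814 − 0.007255) = 3.1358 kWh/t
Stage 2 (1125→247 µm, Wi₂=14.2): W₂ = 10·14.2·(0.063628 − 0.029814) = 4.8016 kWh/t
W = W₁ + W₂ = 3.1358 + 4.8016 = 7.9374 kWh/t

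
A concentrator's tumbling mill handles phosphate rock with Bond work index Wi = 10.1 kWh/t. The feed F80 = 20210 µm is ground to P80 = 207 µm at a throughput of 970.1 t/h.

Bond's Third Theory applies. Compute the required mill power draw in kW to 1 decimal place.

W = 10·Wi·(P80^(-½) − F80^(-½))
W = 10·10.1·(1/√207 − 1/√20210) = 10·10.1·(0.062471) = 6.3095 kWh/t
Power = W × throughput = 6.3095 kWh/t × 970.1 t/h = 6120.9 kW

P = 6120.9 kW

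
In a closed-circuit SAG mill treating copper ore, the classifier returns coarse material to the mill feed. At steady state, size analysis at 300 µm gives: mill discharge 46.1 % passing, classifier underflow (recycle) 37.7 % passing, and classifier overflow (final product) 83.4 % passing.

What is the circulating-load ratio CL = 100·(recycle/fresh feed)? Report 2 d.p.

Balance %-passing 300 µm (r = R/F):
r = (o − d)/(d − u)
r = (83.4 − 46.1)/(46.1 − 37.7) = 37.3/8.4 = 4.4405
CL = 100·r = 444.05 %

CL = 444.05 %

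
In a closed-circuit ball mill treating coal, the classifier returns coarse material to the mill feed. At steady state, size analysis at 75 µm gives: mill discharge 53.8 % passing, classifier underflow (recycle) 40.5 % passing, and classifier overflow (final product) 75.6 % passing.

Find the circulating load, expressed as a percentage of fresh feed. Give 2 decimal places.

CL = 163.91 %

Two-product formula at 75 µm:
d + r·d = r·u + o → r(d−u) = o−d
r = (75.6 − 53.8)/(53.8 − 40.5) = 21.8/13.3 = 1.6391
CL = 100·r = 163.91 %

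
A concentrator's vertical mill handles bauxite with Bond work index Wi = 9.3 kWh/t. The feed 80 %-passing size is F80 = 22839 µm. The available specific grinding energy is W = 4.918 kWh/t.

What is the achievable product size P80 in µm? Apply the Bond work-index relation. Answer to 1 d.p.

P80 = 282.5 µm

W = 10 Wi (P80^-0.5 − F80^-0.5)
⇒ 1/√P80 = W/(10 Wi) + 1/√F80
  = 4.9180/(10·9.3) + 1/√22839 = 0.052882 + 0.006617 = 0.059499
P80 = (1/0.059499)² = 16.8071² = 282.48 µm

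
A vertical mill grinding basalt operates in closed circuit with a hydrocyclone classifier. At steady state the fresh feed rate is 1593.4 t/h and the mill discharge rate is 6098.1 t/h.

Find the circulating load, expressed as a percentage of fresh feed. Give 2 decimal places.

CL = 282.71 %

M = F + R at steady state, so:
R = M − F = 6098.1 − 1593.4 = 4504.7 t/h
CL = 100·R/F = 100·4504.7/1593.4 = 282.71 %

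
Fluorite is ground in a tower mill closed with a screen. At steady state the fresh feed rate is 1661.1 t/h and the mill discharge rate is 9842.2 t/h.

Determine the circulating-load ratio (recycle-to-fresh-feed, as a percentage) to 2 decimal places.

CL = 492.51 %

Discharge = new feed + return, hence
R = M − F = 9842.2 − 1661.1 = 8181.1 t/h
CL = 100·R/F = 100·8181.1/1661.1 = 492.51 %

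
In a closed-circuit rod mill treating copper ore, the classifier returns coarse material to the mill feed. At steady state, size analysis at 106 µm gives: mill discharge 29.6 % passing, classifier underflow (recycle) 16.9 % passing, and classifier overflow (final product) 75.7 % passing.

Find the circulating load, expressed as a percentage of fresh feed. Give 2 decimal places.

Mass balance on the −106 µm fraction:
Fd + Rd = Ru + Fo ⇒ R/F = (o−d)/(d−u)
r = (75.7 − 29.6)/(29.6 − 16.9) = 46.1/12.7 = 3.6299
CL = 100·r = 362.99 %

CL = 362.99 %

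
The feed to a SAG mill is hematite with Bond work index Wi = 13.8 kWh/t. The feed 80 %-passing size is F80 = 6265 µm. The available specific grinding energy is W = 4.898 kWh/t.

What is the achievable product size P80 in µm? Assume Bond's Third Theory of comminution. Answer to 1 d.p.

P80 = 431.7 µm

W = 10·Wi·(P80^(-½) − F80^(-½))
⇒ 1/√P80 = W/(10 Wi) + 1/√F80
  = 4.8980/(10·13.8) + 1/√6265 = 0.035493 + 0.012634 = 0.048127
P80 = (1/0.048127)² = 20.7785² = 431.75 µm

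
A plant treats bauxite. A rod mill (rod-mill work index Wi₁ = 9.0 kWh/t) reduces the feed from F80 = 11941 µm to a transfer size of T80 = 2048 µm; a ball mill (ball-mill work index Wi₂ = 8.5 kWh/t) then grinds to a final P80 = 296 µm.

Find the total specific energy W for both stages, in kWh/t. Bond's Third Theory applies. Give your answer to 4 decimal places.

W = 4.2274 kWh/t

W = 10·Wi·(P80^(-½) − F80^(-½))
Stage 1 (11941→2048 µm, Wi₁=9.0): W₁ = 10·9.0·(0.022097 − 0.009151) = 1.1651 kWh/t
Stage 2 (2048→296 µm, Wi₂=8.5): W₂ = 10·8.5·(0.058124 − 0.022097) = 3.0623 kWh/t
W = W₁ + W₂ = 1.1651 + 3.0623 = 4.2274 kWh/t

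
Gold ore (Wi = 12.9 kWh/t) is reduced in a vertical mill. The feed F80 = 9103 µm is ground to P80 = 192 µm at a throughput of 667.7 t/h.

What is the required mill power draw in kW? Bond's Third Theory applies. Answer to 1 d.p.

P = 5313.4 kW

W = 10 Wi (1/√P80 − 1/√F80)  [Bond]
W = 10·12.9·(1/√192 − 1/√9103) = 10·12.9·(0.061688) = 7.9577 kWh/t
Mill draw = 7.9577 × 667.7 = 5313.4 kW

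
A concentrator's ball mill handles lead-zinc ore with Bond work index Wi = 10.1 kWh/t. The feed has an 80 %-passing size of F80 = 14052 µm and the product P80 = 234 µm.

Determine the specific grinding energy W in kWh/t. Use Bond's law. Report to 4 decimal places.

W = 5.7506 kWh/t

Bond: W = 10·Wi·(1/√P80 − 1/√F80)
1/√234 = 0.065372;  1/√14052 = 0.008436
W = 10·10.1·(0.065372 − 0.008436) = 5.7506 kWh/t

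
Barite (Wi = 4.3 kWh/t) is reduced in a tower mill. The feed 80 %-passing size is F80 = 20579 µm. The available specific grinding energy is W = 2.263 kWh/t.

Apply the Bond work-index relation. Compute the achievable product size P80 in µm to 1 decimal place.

P80 = 281.5 µm

W = 10 Wi / √P80 − 10 Wi / √F80
⇒ 1/√P80 = W/(10 Wi) + 1/√F80
  = 2.2630/(10·4.3) + 1/√20579 = 0.052628 + 0.006971 = 0.059599
P80 = (1/0.059599)² = 16.7789² = 281.53 µm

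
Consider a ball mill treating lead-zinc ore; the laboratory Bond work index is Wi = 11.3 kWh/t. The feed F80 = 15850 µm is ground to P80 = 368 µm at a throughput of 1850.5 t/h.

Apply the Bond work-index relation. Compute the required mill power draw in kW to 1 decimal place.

P = 9239.5 kW

W = 10·Wi·(P80^(-½) − F80^(-½))
W = 10·11.3·(1/√368 − 1/√15850) = 10·11.3·(0.044186) = 4.9930 kWh/t
Power = W × throughput = 4.9930 kWh/t × 1850.5 t/h = 9239.5 kW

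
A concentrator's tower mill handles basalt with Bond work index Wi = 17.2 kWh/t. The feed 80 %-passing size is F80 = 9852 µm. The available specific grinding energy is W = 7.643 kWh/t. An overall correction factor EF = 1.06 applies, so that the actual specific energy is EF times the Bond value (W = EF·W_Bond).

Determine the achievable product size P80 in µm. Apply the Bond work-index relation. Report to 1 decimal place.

P80 = 369.9 µm

Bond:  W = 10 Wi (1/√P − 1/√F)
W_Bond = W / EF = 7.643 / 1.06 = 7.2104 kWh/t
⇒ 1/√P80 = W_Bond/(10·Wi) + 1/√F80
  = 7.2104/(10·17.2) + 1/√9852 = 0.041921 + 0.010075 = 0.051996
P80 = (1/0.051996)² = 19.2324² = 369.88 µm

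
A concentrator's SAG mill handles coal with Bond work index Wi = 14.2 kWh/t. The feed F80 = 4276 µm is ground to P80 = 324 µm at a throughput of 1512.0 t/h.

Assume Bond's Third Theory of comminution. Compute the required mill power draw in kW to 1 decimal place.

P = 8644.6 kW

Bond: W = 10·Wi·(1/√P80 − 1/√F80)
W = 10·14.2·(1/√324 − 1/√4276) = 10·14.2·(0.040263) = 5.7173 kWh/t
Power = W × throughput = 5.7173 kWh/t × 1512.0 t/h = 8644.6 kW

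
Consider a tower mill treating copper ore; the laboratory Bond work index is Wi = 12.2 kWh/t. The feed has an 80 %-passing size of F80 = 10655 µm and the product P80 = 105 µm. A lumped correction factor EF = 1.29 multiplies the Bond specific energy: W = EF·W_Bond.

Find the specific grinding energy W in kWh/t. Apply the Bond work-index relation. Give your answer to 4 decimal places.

W = 13.8341 kWh/t

W = 10 Wi / √P80 − 10 Wi / √F80
1/√105 = 0.097590;  1/√10655 = 0.009688
W = 10·12.2·(0.097590 − 0.009688) = 10.7241 kWh/t
Apply correction: 10.7241 × 1.29 = 13.8341 kWh/t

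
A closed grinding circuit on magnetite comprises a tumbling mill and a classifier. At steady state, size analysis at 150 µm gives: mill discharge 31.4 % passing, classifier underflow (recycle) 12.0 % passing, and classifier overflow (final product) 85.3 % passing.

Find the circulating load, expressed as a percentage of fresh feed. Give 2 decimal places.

CL = 277.84 %

Two-product formula at 150 µm:
(1+r)·d = r·u + o ⇒ r = (o−d)/(d−u)
r = (85.3 − 31.4)/(31.4 − 12.0) = 53.9/19.4 = 2.7784
CL = 100·r = 277.84 %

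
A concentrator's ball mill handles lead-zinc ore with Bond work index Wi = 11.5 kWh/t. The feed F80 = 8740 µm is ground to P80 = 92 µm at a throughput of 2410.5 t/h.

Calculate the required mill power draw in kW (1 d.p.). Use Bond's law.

P = 25935.7 kW

Bond:  W = 10 Wi (1/√P − 1/√F)
W = 10·11.5·(1/√92 − 1/√8740) = 10·11.5·(0.093561) = 10.7595 kWh/t
P_mill = W·ṁ = 10.7595·2410.5 = 25935.7 kW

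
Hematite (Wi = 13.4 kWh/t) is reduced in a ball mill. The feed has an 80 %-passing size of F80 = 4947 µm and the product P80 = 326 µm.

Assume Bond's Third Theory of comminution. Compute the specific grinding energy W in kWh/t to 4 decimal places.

W = 10·Wi·[P80^(−½) − F80^(−½)]
1/√326 = 0.055385;  1/√4947 = 0.014218
W = 10·13.4·(0.055385 − 0.014218) = 5.5164 kWh/t

W = 5.5164 kWh/t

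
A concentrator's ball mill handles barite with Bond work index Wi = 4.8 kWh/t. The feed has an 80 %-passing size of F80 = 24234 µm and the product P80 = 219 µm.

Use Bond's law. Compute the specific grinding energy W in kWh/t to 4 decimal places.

W = 10 Wi / √P80 − 10 Wi / √F80
1/√219 = 0.067574;  1/√24234 = 0.006424
W = 10·4.8·(0.067574 − 0.006424) = 2.9352 kWh/t

W = 2.9352 kWh/t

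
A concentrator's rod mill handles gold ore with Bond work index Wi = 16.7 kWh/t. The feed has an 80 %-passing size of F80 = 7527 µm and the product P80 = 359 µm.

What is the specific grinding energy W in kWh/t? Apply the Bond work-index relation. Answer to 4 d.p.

W = 6.8890 kWh/t

W = 10 Wi / √P80 − 10 Wi / √F80
1/√359 = 0.052778;  1/√7527 = 0.011526
W = 10·16.7·(0.052778 − 0.011526) = 6.8890 kWh/t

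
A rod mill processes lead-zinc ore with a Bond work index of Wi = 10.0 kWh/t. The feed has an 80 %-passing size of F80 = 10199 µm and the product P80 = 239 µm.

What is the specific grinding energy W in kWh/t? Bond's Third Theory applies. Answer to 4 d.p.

W = 5.4783 kWh/t

W = 10·Wi·(P80^(-½) − F80^(-½))
1/√239 = 0.064685;  1/√10199 = 0.009902
W = 10·10.0·(0.064685 − 0.009902) = 5.4783 kWh/t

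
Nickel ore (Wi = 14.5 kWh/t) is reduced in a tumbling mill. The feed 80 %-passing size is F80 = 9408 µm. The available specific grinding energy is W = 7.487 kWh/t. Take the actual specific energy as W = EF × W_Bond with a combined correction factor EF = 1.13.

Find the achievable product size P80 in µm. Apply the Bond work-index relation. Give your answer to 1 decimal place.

W_Bond = 10·Wi·(1/√P₈₀ − 1/√F₈₀)
W_Bond = W / EF = 7.487 / 1.13 = 6.6257 kWh/t
⇒ 1/√P80 = W_Bond/(10 Wi) + 1/√F80
  = 6.6257/(10·14.5) + 1/√9408 = 0.045694 + 0.010310 = 0.056004
P80 = (1/0.056004)² = 17.8558² = 318.83 µm

P80 = 318.8 µm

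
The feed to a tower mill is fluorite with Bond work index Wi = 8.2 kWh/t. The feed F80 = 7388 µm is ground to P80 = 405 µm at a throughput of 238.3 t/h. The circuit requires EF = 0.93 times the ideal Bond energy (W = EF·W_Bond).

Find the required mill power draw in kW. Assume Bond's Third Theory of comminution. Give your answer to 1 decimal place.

W_Bond = 10·Wi·(1/√P₈₀ − 1/√F₈₀)
W = 10·8.2·(1/√405 − 1/√7388) = 10·8.2·(0.038056) = 3.1206 kWh/t
Apply correction: 3.1206 × 0.93 = 2.9022 kWh/t
Mill draw = 2.9022 × 238.3 = 691.6 kW

P = 691.6 kW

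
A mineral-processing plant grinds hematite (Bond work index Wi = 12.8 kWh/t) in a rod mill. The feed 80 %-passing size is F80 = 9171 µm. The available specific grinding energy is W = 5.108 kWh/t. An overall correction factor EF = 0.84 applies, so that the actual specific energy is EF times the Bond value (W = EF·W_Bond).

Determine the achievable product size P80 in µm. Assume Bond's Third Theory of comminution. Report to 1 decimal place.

W_Bond = 10·Wi·(1/√P₈₀ − 1/√F₈₀)
W_Bond = W / EF = 5.108 / 0.84 = 6.0810 kWh/t
1/√P80 = 1/√F80 + W_Bond/(10·Wi)
  = 6.0810/(10·12.8) + 1/√9171 = 0.047507 + 0.010442 = 0.057950
P80 = (1/0.057950)² = 17.2564² = 297.78 µm

P80 = 297.8 µm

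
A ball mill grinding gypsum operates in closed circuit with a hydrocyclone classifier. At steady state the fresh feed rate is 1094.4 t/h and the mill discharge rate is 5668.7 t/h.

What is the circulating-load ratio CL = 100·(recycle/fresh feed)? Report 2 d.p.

CL = 417.97 %

Discharge = new feed + return, hence
R = M − F = 5668.7 − 1094.4 = 4574.3 t/h
CL = 100·R/F = 100·4574.3/1094.4 = 417.97 %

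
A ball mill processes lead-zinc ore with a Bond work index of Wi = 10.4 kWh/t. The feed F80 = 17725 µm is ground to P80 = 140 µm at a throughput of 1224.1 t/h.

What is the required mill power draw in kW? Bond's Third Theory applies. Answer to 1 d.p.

P = 9803.1 kW

W = 10·Wi·(P80^(-½) − F80^(-½))
W = 10·10.4·(1/√140 − 1/√17725) = 10·10.4·(0.077004) = 8.0084 kWh/t
P_mill = W·ṁ = 8.0084·1224.1 = 9803.1 kW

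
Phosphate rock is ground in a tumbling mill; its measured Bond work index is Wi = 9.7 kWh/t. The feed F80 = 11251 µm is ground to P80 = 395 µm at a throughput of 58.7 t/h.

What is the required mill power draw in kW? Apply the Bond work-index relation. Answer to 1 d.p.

W_Bond = 10·Wi·(1/√P₈₀ − 1/√F₈₀)
W = 10·9.7·(1/√395 − 1/√11251) = 10·9.7·(0.040888) = 3.9661 kWh/t
P_mill = W·ṁ = 3.9661·58.7 = 232.8 kW

P = 232.8 kW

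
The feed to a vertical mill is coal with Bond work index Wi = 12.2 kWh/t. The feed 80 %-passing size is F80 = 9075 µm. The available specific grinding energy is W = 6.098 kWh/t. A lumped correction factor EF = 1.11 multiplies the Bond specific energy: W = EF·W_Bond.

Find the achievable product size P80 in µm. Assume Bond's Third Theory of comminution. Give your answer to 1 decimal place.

Bond: W = 10·Wi·(1/√P80 − 1/√F80)
W_Bond = W / EF = 6.098 / 1.11 = 5.4937 kWh/t
⇒ 1/√P80 = W_Bond/(10·Wi) + 1/√F80
  = 5.4937/(10·12.2) + 1/√9075 = 0.045030 + 0.010497 = 0.055528
P80 = (1/0.055528)² = 18.0091² = 324.33 µm

P80 = 324.3 µm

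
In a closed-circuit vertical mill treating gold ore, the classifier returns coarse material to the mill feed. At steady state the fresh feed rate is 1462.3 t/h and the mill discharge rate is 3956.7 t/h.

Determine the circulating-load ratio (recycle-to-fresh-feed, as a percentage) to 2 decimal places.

CL = 170.58 %

Steady state: M = F + R.
R = M − F = 3956.7 − 1462.3 = 2494.4 t/h
CL = 100·R/F = 100·2494.4/1462.3 = 170.58 %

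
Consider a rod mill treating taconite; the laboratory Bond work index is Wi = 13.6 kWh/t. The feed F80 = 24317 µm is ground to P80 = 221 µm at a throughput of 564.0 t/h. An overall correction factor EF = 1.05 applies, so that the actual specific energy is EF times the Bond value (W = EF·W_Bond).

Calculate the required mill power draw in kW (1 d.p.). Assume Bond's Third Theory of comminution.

W = 10 Wi (P80^-0.5 − F80^-0.5)
W = 10·13.6·(1/√221 − 1/√24317) = 10·13.6·(0.060855) = 8.2762 kWh/t
Apply correction: 8.2762 × 1.05 = 8.6900 kWh/t
Mill draw = 8.6900 × 564.0 = 4901.2 kW

P = 4901.2 kW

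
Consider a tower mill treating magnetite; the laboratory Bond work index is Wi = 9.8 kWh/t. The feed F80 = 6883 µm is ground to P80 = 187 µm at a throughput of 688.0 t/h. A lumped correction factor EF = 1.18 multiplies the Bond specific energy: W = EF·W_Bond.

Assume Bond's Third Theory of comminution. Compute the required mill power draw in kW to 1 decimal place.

P = 4859.1 kW

W = 10 Wi / √P80 − 10 Wi / √F80
W = 10·9.8·(1/√187 − 1/√6883) = 10·9.8·(0.061074) = 5.9852 kWh/t
Corrected W = EF·W_Bond = 1.18·5.9852 = 7.0626 kWh/t
Power = W × throughput = 7.0626 kWh/t × 688.0 t/h = 4859.1 kW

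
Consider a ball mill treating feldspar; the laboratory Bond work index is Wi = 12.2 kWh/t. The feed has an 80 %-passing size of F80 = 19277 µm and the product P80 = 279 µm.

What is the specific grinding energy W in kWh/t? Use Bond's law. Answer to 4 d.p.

W = 10 Wi (1/√P80 − 1/√F80)  [Bond]
1/√279 = 0.059868;  1/√19277 = 0.007202
W = 10·12.2·(0.059868 − 0.007202) = 6.4253 kWh/t

W = 6.4253 kWh/t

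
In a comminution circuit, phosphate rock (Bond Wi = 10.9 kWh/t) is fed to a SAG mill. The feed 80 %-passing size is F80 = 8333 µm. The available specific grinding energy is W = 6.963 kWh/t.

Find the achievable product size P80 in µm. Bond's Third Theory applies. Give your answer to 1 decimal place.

P80 = 178.6 µm

W = 10·Wi·[P80^(−½) − F80^(−½)]
⇒ 1/√P80 = W/(10 Wi) + 1/√F80
  = 6.9630/(10·10.9) + 1/√8333 = 0.063881 + 0.010955 = 0.074835
P80 = (1/0.074835)² = 13.3627² = 178.56 µm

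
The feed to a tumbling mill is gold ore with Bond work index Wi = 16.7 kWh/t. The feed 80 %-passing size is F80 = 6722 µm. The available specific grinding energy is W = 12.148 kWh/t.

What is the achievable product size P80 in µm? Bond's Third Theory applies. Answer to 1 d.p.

P80 = 138.6 µm

W = 10·Wi·[P80^(−½) − F80^(−½)]
1/√P80 = 1/√F80 + W/(10·Wi)
  = 12.1480/(10·16.7) + 1/√6722 = 0.072743 + 0.012197 = 0.084939
P80 = (1/0.084939)² = 11.7731² = 138.61 µm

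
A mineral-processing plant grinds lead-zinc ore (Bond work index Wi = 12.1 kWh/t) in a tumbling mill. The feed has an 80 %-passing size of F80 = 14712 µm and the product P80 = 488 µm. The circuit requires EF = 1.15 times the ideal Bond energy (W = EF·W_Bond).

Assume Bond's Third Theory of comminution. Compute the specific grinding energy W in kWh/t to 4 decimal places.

Bond:  W = 10 Wi (1/√P − 1/√F)
1/√488 = 0.045268;  1/√14712 = 0.008244
W = 10·12.1·(0.045268 − 0.008244) = 4.4798 kWh/t
Corrected W = EF·W_Bond = 1.15·4.4798 = 5.1518 kWh/t

W = 5.1518 kWh/t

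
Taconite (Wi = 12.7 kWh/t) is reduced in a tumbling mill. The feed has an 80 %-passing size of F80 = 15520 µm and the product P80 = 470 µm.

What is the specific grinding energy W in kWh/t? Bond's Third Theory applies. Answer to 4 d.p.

W = 4.8386 kWh/t

Bond:  W = 10 Wi (1/√P − 1/√F)
1/√470 = 0.046127;  1/√15520 = 0.008027
W = 10·12.7·(0.046127 − 0.008027) = 4.8386 kWh/t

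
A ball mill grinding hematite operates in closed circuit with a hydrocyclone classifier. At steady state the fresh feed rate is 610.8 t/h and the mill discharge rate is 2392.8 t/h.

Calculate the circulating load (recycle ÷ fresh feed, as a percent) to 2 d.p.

Mill node: discharge = fresh + recycle.
R = M − F = 2392.8 − 610.8 = 1782.0 t/h
CL = 100·R/F = 100·1782.0/610.8 = 291.75 %

CL = 291.75 %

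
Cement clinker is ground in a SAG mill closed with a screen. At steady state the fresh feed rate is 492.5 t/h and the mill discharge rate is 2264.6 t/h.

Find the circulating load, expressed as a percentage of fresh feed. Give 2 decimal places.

CL = 359.82 %

Mill node: discharge = fresh + recycle.
R = M − F = 2264.6 − 492.5 = 1772.1 t/h
CL = 100·R/F = 100·1772.1/492.5 = 359.82 %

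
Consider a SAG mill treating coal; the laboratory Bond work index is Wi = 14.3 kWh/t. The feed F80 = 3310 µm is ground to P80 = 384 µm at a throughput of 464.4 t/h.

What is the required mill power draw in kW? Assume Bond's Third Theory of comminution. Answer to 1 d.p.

W = 10 Wi / √P80 − 10 Wi / √F80
W = 10·14.3·(1/√384 − 1/√3310) = 10·14.3·(0.033650) = 4.8119 kWh/t
P = W·T = 4.8119·464.4 = 2234.6 kW

P = 2234.6 kW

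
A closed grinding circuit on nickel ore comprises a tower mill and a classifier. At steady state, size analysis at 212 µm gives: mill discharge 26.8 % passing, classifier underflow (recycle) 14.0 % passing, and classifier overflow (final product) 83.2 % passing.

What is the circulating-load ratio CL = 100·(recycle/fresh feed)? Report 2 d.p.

Mass balance on the −212 µm fraction:
(1+r)·d = r·u + o ⇒ r = (o−d)/(d−u)
r = (83.2 − 26.8)/(26.8 − 14.0) = 56.4/12.8 = 4.4062
CL = 100·r = 440.62 %

CL = 440.63 %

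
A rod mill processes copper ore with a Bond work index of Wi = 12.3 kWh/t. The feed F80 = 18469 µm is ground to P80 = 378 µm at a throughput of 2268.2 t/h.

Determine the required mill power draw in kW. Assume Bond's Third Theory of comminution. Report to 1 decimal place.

W = 10 Wi / √P80 − 10 Wi / √F80
W = 10·12.3·(1/√378 − 1/√18469) = 10·12.3·(0.044076) = 5.4214 kWh/t
P_mill = W·ṁ = 5.4214·2268.2 = 12296.7 kW

P = 12296.7 kW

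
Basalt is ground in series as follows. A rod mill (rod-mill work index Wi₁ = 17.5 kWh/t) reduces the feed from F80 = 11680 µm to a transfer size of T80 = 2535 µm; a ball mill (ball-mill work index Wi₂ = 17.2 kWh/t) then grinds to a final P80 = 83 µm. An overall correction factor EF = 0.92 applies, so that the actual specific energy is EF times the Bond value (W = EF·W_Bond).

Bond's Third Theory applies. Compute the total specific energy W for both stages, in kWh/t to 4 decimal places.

W = 10 Wi / √P80 − 10 Wi / √F80
Stage 1 (11680→2535 µm, Wi₁=17.5): W₁ = 10·17.5·(0.019861 − 0.009253) = 1.8565 kWh/t
Stage 2 (2535→83 µm, Wi₂=17.2): W₂ = 10·17.2·(0.109764 − 0.019861) = 15.4633 kWh/t
W = W₁ + W₂ = 1.8565 + 15.4633 = 17.3198 kWh/t
W_actual = 0.92 × 17.3198 = 15.9342 kWh/t

W = 15.9342 kWh/t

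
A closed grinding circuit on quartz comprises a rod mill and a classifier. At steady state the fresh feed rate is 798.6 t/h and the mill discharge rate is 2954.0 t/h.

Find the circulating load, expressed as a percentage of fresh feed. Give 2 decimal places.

CL = 269.90 %

Mill node: discharge = fresh + recycle.
R = M − F = 2954.0 − 798.6 = 2155.4 t/h
CL = 100·R/F = 100·2155.4/798.6 = 269.90 %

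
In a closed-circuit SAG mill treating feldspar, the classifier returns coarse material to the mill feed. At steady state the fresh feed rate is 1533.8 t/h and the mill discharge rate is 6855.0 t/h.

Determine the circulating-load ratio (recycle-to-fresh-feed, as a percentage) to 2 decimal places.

CL = 346.93 %

Mill node: discharge = fresh + recycle.
R = M − F = 6855.0 − 1533.8 = 5321.2 t/h
CL = 100·R/F = 100·5321.2/1533.8 = 346.93 %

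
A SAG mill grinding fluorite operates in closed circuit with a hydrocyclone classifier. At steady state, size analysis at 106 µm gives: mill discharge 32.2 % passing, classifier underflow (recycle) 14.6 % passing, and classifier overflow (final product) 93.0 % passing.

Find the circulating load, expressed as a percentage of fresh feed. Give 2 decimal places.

Balance %-passing 106 µm (r = R/F):
r = (o − d)/(d − u)
r = (93.0 − 32.2)/(32.2 − 14.6) = 60.8/17.6 = 3.4545
CL = 100·r = 345.45 %

CL = 345.45 %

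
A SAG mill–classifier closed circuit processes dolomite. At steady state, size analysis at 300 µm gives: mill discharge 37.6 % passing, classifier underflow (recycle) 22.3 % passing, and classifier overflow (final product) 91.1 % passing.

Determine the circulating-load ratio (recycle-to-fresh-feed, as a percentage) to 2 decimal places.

CL = 349.67 %

Let r = R/F. Size balance at 300 µm:
r = (o − d)/(d − u)
r = (91.1 − 37.6)/(37.6 − 22.3) = 53.5/15.3 = 3.4967
CL = 100·r = 349.67 %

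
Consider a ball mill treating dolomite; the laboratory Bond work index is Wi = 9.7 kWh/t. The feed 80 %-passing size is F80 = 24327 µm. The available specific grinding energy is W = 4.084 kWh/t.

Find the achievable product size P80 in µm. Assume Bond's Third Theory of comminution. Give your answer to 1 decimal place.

P80 = 424.9 µm

W_Bond = 10·Wi·(1/√P₈₀ − 1/√F₈₀)
⇒ 1/√P80 = W/(10·Wi) + 1/√F80
  = 4.0840/(10·9.7) + 1/√24327 = 0.042103 + 0.006411 = 0.048515
P80 = (1/0.048515)² = 20.6124² = 424.87 µm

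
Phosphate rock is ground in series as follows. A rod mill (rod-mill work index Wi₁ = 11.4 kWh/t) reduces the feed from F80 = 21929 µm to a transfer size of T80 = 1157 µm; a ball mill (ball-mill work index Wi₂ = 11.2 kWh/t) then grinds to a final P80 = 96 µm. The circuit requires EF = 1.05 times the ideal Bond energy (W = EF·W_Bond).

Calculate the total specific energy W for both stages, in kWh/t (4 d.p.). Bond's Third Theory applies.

W = 10 Wi (P80^-0.5 − F80^-0.5)
Stage 1 (21929→1157 µm, Wi₁=11.4): W₁ = 10·11.4·(0.029399 − 0.006753) = 2.5817 kWh/t
Stage 2 (1157→96 µm, Wi₂=11.2): W₂ = 10·11.2·(0.102062 − 0.029399) = 8.1383 kWh/t
W = W₁ + W₂ = 2.5817 + 8.1383 = 10.7199 kWh/t
Apply correction: 10.7199 × 1.05 = 11.2559 kWh/t

W = 11.2559 kWh/t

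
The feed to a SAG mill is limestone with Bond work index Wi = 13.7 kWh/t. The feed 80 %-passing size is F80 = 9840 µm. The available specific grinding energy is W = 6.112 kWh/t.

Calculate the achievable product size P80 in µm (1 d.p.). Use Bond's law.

W_Bond = 10·Wi·(1/√P₈₀ − 1/√F₈₀)
⇒ 1/√P80 = W/(10 Wi) + 1/√F80
  = 6.1120/(10·13.7) + 1/√9840 = 0.044613 + 0.010081 = 0.054694
P80 = (1/0.054694)² = 18.2835² = 334.29 µm

P80 = 334.3 µm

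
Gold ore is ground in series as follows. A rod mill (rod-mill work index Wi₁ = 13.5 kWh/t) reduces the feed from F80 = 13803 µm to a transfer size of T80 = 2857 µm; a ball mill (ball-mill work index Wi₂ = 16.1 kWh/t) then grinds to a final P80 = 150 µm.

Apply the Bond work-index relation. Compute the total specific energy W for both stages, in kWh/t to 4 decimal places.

W = 11.5101 kWh/t

W = 10·Wi·(P80^(-½) − F80^(-½))
Stage 1 (13803→2857 µm, Wi₁=13.5): W₁ = 10·13.5·(0.018709 − 0.008512) = 1.3766 kWh/t
Stage 2 (2857→150 µm, Wi₂=16.1): W₂ = 10·16.1·(0.081650 − 0.018709) = 10.1335 kWh/t
W = W₁ + W₂ = 1.3766 + 10.1335 = 11.5101 kWh/t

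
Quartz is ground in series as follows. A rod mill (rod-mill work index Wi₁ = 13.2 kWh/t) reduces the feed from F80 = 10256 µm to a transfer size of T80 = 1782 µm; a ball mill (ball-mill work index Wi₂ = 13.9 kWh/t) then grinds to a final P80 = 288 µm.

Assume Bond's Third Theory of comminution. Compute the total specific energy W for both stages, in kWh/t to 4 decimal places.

W = 10 Wi / √P80 − 10 Wi / √F80
Stage 1 (10256→1782 µm, Wi₁=13.2): W₁ = 10·13.2·(0.023689 − 0.009874) = 1.8235 kWh/t
Stage 2 (1782→288 µm, Wi₂=13.9): W₂ = 10·13.9·(0.058926 − 0.023689) = 4.8979 kWh/t
W = W₁ + W₂ = 1.8235 + 4.8979 = 6.7214 kWh/t

W = 6.7214 kWh/t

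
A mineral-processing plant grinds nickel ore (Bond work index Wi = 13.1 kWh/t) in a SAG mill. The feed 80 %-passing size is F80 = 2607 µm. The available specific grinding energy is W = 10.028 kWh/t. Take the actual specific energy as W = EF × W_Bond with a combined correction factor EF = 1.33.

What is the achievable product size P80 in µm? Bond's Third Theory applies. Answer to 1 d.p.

P80 = 168.0 µm

Bond:  W = 10 Wi (1/√P − 1/√F)
W_Bond = W / EF = 10.028 / 1.33 = 7.5398 kWh/t
P80^-0.5 = F80^-0.5 + W_Bond/(10 Wi)
  = 7.5398/(10·13.1) + 1/√2607 = 0.057556 + 0.019585 = 0.077141
P80 = (1/0.077141)² = 12.9632² = 168.04 µm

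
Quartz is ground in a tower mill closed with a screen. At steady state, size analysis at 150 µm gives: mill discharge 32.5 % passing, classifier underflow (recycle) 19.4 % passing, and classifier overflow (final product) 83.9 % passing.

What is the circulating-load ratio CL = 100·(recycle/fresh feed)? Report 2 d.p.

CL = 392.37 %

Let r = R/F. Size balance at 150 µm:
(1+r)·d = r·u + o ⇒ r = (o−d)/(d−u)
r = (83.9 − 32.5)/(32.5 − 19.4) = 51.4/13.1 = 3.9237
CL = 100·r = 392.37 %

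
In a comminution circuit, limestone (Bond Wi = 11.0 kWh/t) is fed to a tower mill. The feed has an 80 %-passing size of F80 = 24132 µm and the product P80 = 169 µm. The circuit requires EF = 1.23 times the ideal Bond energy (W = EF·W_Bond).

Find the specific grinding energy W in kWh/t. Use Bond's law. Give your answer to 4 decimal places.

W = 10·Wi·(P80^(-½) − F80^(-½))
1/√169 = 0.076923;  1/√24132 = 0.006437
W = 10·11.0·(0.076923 − 0.006437) = 7.7534 kWh/t
W_actual = 1.23 × 7.7534 = 9.5367 kWh/t

W = 9.5367 kWh/t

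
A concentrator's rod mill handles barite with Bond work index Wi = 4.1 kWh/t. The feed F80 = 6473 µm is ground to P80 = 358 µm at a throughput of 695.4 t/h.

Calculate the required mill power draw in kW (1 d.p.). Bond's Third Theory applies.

P = 1152.5 kW

W = 10 Wi (1/√P80 − 1/√F80)  [Bond]
W = 10·4.1·(1/√358 − 1/√6473) = 10·4.1·(0.040422) = 1.6573 kWh/t
P = W·T = 1.6573·695.4 = 1152.5 kW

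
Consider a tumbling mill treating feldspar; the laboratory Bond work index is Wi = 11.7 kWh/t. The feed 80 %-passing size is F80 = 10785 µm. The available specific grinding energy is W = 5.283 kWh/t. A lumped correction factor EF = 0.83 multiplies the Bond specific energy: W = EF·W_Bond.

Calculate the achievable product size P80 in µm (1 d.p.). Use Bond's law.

W = 10·Wi·(P80^(-½) − F80^(-½))
W_Bond = W / EF = 5.283 / 0.83 = 6.3651 kWh/t
⇒ 1/√P80 = W_Bond/(10 Wi) + 1/√F80
  = 6.3651/(10·11.7) + 1/√10785 = 0.054402 + 0.009629 = 0.064031
P80 = (1/0.064031)² = 15.6173² = 243.90 µm

P80 = 243.9 µm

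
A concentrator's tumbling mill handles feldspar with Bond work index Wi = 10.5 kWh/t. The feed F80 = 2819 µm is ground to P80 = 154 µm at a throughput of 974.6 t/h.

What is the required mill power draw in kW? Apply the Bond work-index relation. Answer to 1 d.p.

W = 10·Wi·(P80^(-½) − F80^(-½))
W = 10·10.5·(1/√154 − 1/√2819) = 10·10.5·(0.061748) = 6.4835 kWh/t
Power = W × throughput = 6.4835 kWh/t × 974.6 t/h = 6318.8 kW

P = 6318.8 kW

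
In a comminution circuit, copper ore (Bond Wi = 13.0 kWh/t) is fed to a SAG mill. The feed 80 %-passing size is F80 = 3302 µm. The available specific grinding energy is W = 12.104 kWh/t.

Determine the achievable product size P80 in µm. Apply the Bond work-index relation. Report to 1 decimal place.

W = 10·Wi·[P80^(−½) − F80^(−½)]
P80^-0.5 = F80^-0.5 + W/(10 Wi)
  = 12.1040/(10·13.0) + 1/√3302 = 0.093108 + 0.017402 = 0.110510
P80 = (1/0.110510)² = 9.0489² = 81.88 µm

P80 = 81.9 µm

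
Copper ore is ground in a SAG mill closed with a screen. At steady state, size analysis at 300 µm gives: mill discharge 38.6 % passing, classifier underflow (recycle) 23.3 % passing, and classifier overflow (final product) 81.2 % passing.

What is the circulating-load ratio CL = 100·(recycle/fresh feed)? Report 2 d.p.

Mass balance on the −300 µm fraction:
Fd + Rd = Ru + Fo ⇒ R/F = (o−d)/(d−u)
r = (81.2 − 38.6)/(38.6 − 23.3) = 42.6/15.3 = 2.7843
CL = 100·r = 278.43 %

CL = 278.43 %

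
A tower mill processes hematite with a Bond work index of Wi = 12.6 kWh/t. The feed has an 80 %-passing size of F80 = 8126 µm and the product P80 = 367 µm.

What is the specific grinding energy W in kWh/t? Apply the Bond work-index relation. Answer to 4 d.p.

W = 5.1794 kWh/t

W_Bond = 10·Wi·(1/√P₈₀ − 1/√F₈₀)
1/√367 = 0.052200;  1/√8126 = 0.011093
W = 10·12.6·(0.052200 − 0.011093) = 5.1794 kWh/t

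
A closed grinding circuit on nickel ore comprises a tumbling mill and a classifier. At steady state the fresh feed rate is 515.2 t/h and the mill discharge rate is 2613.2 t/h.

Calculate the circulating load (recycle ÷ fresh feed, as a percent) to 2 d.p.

M = F + R at steady state, so:
R = M − F = 2613.2 − 515.2 = 2098.0 t/h
CL = 100·R/F = 100·2098.0/515.2 = 407.22 %

CL = 407.22 %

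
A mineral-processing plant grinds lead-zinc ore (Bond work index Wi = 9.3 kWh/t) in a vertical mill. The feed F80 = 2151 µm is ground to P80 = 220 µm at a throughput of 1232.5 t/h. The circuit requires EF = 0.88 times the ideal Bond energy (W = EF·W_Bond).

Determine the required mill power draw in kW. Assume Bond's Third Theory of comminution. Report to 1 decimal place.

P = 4625.6 kW

Bond:  W = 10 Wi (1/√P − 1/√F)
W = 10·9.3·(1/√220 − 1/√2151) = 10·9.3·(0.045858) = 4.2648 kWh/t
With EF = 0.88: W = 4.2648·0.88 = 3.7531 kWh/t
Mill draw = 3.7531 × 1232.5 = 4625.6 kW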